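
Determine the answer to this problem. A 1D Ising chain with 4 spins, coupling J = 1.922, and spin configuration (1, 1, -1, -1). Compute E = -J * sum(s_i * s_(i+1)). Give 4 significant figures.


Step 1: Nearest-neighbor products: 1, -1, 1
Step 2: Sum of products = 1
Step 3: E = -1.922 * 1 = -1.922

-1.922


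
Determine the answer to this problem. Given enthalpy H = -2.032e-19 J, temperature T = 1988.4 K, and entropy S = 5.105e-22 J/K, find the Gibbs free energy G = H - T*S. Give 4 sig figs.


Step 1: T*S = 1988.4 * 5.105e-22 = 1.015e-18 J
Step 2: G = H - T*S = -2.032e-19 - 1.015e-18
Step 3: G = -1.218e-18 J

-1.218e-18


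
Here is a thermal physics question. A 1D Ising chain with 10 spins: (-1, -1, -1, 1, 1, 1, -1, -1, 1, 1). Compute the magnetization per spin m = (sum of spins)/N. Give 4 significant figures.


Step 1: Count up spins (+1): 5, down spins (-1): 5
Step 2: Total magnetization M = 5 - 5 = 0
Step 3: m = M/N = 0/10 = 0

0


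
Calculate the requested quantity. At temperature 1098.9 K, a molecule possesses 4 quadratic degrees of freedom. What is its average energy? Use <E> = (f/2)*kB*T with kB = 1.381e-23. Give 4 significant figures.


Step 1: f/2 = 4/2 = 2
Step 2: kB*T = 1.381e-23 * 1098.9 = 1.518e-20
Step 3: <E> = 2 * 1.518e-20 = 3.035e-20 J

3.035e-20


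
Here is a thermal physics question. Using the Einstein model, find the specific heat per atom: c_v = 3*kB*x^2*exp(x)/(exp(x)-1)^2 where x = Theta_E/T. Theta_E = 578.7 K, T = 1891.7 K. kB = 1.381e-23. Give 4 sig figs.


Step 1: x = Theta_E/T = 578.7/1891.7 = 0.3059
Step 2: x^2 = 0.09358
Step 3: exp(x) = 1.358
Step 4: c_v = 3*1.381e-23*0.09358*1.358/(1.358-1)^2 = 4.111e-23

4.111e-23


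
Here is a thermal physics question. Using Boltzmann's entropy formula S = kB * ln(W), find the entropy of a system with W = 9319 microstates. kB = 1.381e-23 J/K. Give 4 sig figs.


Step 1: ln(W) = ln(9319) = 9.14
Step 2: S = kB * ln(W) = 1.381e-23 * 9.14
Step 3: S = 1.262e-22 J/K

1.262e-22


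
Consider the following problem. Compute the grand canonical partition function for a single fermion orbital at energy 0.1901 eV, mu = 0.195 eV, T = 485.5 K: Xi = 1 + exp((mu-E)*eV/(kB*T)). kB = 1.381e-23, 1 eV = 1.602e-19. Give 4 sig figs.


Step 1: (mu - E) = 0.195 - 0.1901 = 0.0049 eV
Step 2: x = (mu-E)*eV/(kB*T) = 0.0049*1.602e-19/(1.381e-23*485.5) = 0.1171
Step 3: exp(x) = 1.124
Step 4: Xi = 1 + 1.124 = 2.124

2.124


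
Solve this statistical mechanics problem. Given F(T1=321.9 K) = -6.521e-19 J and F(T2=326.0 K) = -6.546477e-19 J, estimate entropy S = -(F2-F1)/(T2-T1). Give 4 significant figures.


Step 1: dF = F2 - F1 = -6.546477e-19 - (-6.521e-19) = -2.5477e-21 J
Step 2: dT = T2 - T1 = 326.0 - 321.9 = 4.1 K
Step 3: S = -dF/dT = -(-2.5477e-21)/4.1 = 6.214e-22 J/K

6.214e-22


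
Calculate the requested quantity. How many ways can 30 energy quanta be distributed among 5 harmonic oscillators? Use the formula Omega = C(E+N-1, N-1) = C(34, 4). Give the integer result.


Step 1: Use binomial coefficient C(34, 4)
Step 2: Numerator = 34! / 30!
Step 3: Denominator = 4!
Step 4: Omega = 46376

46376


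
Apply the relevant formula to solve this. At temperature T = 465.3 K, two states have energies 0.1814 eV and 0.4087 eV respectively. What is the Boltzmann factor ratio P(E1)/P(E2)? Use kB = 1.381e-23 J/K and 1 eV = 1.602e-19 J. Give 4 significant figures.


Step 1: Compute energy difference dE = E1 - E2 = 0.1814 - 0.4087 = -0.2273 eV
Step 2: Convert to Joules: dE_J = -0.2273 * 1.602e-19 = -3.641e-20 J
Step 3: Compute exponent = -dE_J / (kB * T) = -(-3.641e-20) / (1.381e-23 * 465.3) = 5.667
Step 4: P(E1)/P(E2) = exp(5.667) = 289.1

289.1


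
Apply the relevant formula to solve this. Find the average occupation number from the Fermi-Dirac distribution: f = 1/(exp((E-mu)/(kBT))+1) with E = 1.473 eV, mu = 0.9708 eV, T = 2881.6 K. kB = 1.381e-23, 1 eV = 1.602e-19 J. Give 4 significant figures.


Step 1: (E - mu) = 1.473 - 0.9708 = 0.5022 eV
Step 2: Convert: (E-mu)*eV = 8.045e-20 J
Step 3: x = (E-mu)*eV/(kB*T) = 2.022
Step 4: f = 1/(exp(2.022)+1) = 0.1169

0.1169


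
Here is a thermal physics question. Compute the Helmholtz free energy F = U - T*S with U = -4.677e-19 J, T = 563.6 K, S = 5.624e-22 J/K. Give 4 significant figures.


Step 1: T*S = 563.6 * 5.624e-22 = 3.17e-19 J
Step 2: F = U - T*S = -4.677e-19 - 3.17e-19
Step 3: F = -7.847e-19 J

-7.847e-19


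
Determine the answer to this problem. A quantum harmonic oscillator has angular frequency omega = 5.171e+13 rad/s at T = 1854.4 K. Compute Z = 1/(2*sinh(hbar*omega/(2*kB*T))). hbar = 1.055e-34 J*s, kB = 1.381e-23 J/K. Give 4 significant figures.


Step 1: Compute x = hbar*omega/(kB*T) = 1.055e-34*5.171e+13/(1.381e-23*1854.4) = 0.213
Step 2: x/2 = 0.1065
Step 3: sinh(x/2) = 0.1067
Step 4: Z = 1/(2*0.1067) = 4.685

4.685


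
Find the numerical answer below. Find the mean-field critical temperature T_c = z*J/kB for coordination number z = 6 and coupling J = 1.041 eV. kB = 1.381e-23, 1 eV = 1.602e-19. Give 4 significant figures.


Step 1: z*J = 6*1.041 = 6.246 eV
Step 2: Convert to Joules: 6.246*1.602e-19 = 1.001e-18 J
Step 3: T_c = 1.001e-18 / 1.381e-23 = 7.246e+04 K

7.246e+04


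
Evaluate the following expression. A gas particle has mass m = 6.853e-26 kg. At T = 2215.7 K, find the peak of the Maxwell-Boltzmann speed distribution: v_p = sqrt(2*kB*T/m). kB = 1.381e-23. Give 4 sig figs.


Step 1: Numerator = 2*kB*T = 2*1.381e-23*2215.7 = 6.12e-20
Step 2: Ratio = 6.12e-20 / 6.853e-26 = 8.93e+05
Step 3: v_p = sqrt(8.93e+05) = 945 m/s

945


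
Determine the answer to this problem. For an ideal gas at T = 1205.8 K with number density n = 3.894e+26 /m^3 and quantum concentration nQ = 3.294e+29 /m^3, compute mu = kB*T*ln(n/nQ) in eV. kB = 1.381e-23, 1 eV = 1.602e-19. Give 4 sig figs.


Step 1: n/nQ = 3.894e+26/3.294e+29 = 0.001182
Step 2: ln(n/nQ) = -6.74
Step 3: mu = kB*T*ln(n/nQ) = 1.665e-20*-6.74 = -1.122e-19 J
Step 4: Convert to eV: -1.122e-19/1.602e-19 = -0.7006 eV

-0.7006


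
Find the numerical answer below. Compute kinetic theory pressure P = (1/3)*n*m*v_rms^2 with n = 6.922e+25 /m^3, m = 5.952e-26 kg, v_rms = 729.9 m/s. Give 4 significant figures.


Step 1: v_rms^2 = 729.9^2 = 5.328e+05
Step 2: n*m = 6.922e+25*5.952e-26 = 4.12
Step 3: P = (1/3)*4.12*5.328e+05 = 7.316e+05 Pa

7.316e+05


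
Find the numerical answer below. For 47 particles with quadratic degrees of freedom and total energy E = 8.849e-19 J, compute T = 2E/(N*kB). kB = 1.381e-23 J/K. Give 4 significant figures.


Step 1: Numerator = 2*E = 2*8.849e-19 = 1.77e-18 J
Step 2: Denominator = N*kB = 47*1.381e-23 = 6.491e-22
Step 3: T = 1.77e-18 / 6.491e-22 = 2727 K

2727


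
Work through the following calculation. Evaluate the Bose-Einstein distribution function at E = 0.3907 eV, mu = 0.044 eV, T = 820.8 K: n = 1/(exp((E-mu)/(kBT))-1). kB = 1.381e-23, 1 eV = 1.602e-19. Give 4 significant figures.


Step 1: (E - mu) = 0.3467 eV
Step 2: x = (E-mu)*eV/(kB*T) = 0.3467*1.602e-19/(1.381e-23*820.8) = 4.9
Step 3: exp(x) = 134.3
Step 4: n = 1/(exp(x)-1) = 0.007503

0.007503


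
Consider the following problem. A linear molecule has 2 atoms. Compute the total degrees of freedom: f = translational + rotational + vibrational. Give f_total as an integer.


Step 1: Translational DOF = 3
Step 2: Rotational DOF (linear) = 2
Step 3: Vibrational DOF = 3*2 - 5 = 1
Step 4: Total = 3 + 2 + 1 = 6

6


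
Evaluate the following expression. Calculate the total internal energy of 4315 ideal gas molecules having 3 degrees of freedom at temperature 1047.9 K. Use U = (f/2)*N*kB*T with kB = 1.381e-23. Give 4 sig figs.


Step 1: f/2 = 3/2 = 1.5
Step 2: N*kB*T = 4315*1.381e-23*1047.9 = 6.244e-17
Step 3: U = 1.5 * 6.244e-17 = 9.367e-17 J

9.367e-17


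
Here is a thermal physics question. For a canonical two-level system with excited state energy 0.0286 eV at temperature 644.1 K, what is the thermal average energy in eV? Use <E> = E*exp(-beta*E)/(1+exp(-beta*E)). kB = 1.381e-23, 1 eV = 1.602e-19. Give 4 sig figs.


Step 1: beta*E = 0.0286*1.602e-19/(1.381e-23*644.1) = 0.5151
Step 2: exp(-beta*E) = 0.5974
Step 3: <E> = 0.0286*0.5974/(1+0.5974) = 0.0107 eV

0.0107


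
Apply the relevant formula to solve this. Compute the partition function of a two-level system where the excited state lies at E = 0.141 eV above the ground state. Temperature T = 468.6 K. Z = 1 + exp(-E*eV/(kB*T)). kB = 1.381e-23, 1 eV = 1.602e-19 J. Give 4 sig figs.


Step 1: Compute beta*E = E*eV/(kB*T) = 0.141*1.602e-19/(1.381e-23*468.6) = 3.49
Step 2: exp(-beta*E) = exp(-3.49) = 0.03049
Step 3: Z = 1 + 0.03049 = 1.03

1.03


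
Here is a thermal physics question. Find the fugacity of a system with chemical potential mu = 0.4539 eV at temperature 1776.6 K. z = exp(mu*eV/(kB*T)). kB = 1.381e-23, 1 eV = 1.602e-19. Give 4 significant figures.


Step 1: Convert mu to Joules: 0.4539*1.602e-19 = 7.271e-20 J
Step 2: kB*T = 1.381e-23*1776.6 = 2.453e-20 J
Step 3: mu/(kB*T) = 2.964
Step 4: z = exp(2.964) = 19.37

19.37


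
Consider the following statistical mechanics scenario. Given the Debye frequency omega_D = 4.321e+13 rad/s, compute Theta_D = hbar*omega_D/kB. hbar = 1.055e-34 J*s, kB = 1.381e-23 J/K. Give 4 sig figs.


Step 1: hbar*omega_D = 1.055e-34 * 4.321e+13 = 4.559e-21 J
Step 2: Theta_D = 4.559e-21 / 1.381e-23
Step 3: Theta_D = 330.1 K

330.1


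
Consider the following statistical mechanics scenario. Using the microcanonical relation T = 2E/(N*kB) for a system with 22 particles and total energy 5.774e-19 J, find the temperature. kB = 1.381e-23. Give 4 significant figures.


Step 1: Numerator = 2*E = 2*5.774e-19 = 1.155e-18 J
Step 2: Denominator = N*kB = 22*1.381e-23 = 3.038e-22
Step 3: T = 1.155e-18 / 3.038e-22 = 3801 K

3801


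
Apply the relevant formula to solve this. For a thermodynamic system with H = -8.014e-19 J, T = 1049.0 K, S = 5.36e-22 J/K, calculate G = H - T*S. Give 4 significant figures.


Step 1: T*S = 1049.0 * 5.36e-22 = 5.623e-19 J
Step 2: G = H - T*S = -8.014e-19 - 5.623e-19
Step 3: G = -1.364e-18 J

-1.364e-18


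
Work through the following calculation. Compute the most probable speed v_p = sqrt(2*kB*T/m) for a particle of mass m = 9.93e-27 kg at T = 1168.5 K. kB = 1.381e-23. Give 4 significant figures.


Step 1: Numerator = 2*kB*T = 2*1.381e-23*1168.5 = 3.227e-20
Step 2: Ratio = 3.227e-20 / 9.93e-27 = 3.25e+06
Step 3: v_p = sqrt(3.25e+06) = 1803 m/s

1803


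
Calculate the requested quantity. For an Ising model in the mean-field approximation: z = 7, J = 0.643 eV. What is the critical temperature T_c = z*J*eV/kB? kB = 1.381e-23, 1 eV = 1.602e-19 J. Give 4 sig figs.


Step 1: z*J = 7*0.643 = 4.501 eV
Step 2: Convert to Joules: 4.501*1.602e-19 = 7.211e-19 J
Step 3: T_c = 7.211e-19 / 1.381e-23 = 5.221e+04 K

5.221e+04


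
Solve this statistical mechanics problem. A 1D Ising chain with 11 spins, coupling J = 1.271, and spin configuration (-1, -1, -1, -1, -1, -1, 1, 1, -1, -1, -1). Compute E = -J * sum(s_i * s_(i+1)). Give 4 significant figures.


Step 1: Nearest-neighbor products: 1, 1, 1, 1, 1, -1, 1, -1, 1, 1
Step 2: Sum of products = 6
Step 3: E = -1.271 * 6 = -7.626

-7.626


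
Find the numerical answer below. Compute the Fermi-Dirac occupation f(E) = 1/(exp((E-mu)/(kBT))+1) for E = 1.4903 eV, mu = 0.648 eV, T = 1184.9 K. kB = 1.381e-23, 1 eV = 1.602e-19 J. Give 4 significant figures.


Step 1: (E - mu) = 1.4903 - 0.648 = 0.8423 eV
Step 2: Convert: (E-mu)*eV = 1.349e-19 J
Step 3: x = (E-mu)*eV/(kB*T) = 8.246
Step 4: f = 1/(exp(8.246)+1) = 0.0002622

0.0002622


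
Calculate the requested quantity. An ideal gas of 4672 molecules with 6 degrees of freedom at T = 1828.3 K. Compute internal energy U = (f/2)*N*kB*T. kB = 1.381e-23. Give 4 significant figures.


Step 1: f/2 = 6/2 = 3.0
Step 2: N*kB*T = 4672*1.381e-23*1828.3 = 1.18e-16
Step 3: U = 3.0 * 1.18e-16 = 3.539e-16 J

3.539e-16


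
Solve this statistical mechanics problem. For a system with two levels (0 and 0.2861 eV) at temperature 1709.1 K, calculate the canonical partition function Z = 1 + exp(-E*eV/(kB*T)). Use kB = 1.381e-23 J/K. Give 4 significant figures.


Step 1: Compute beta*E = E*eV/(kB*T) = 0.2861*1.602e-19/(1.381e-23*1709.1) = 1.942
Step 2: exp(-beta*E) = exp(-1.942) = 0.1434
Step 3: Z = 1 + 0.1434 = 1.143

1.143


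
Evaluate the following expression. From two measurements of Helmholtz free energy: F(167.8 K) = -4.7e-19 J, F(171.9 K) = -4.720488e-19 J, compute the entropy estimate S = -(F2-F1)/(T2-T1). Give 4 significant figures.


Step 1: dF = F2 - F1 = -4.720488e-19 - (-4.7e-19) = -2.0488e-21 J
Step 2: dT = T2 - T1 = 171.9 - 167.8 = 4.1 K
Step 3: S = -dF/dT = -(-2.0488e-21)/4.1 = 4.997e-22 J/K

4.997e-22


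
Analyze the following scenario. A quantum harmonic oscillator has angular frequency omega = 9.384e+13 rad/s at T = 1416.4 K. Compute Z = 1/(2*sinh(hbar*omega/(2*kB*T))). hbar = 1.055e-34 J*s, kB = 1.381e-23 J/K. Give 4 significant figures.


Step 1: Compute x = hbar*omega/(kB*T) = 1.055e-34*9.384e+13/(1.381e-23*1416.4) = 0.5061
Step 2: x/2 = 0.2531
Step 3: sinh(x/2) = 0.2558
Step 4: Z = 1/(2*0.2558) = 1.955

1.955


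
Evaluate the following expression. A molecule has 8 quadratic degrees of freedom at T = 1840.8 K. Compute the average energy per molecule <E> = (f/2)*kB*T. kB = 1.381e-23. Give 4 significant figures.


Step 1: f/2 = 8/2 = 4
Step 2: kB*T = 1.381e-23 * 1840.8 = 2.542e-20
Step 3: <E> = 4 * 2.542e-20 = 1.017e-19 J

1.017e-19


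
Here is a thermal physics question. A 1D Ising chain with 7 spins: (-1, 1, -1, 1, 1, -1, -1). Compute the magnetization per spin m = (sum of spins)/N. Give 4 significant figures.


Step 1: Count up spins (+1): 3, down spins (-1): 4
Step 2: Total magnetization M = 3 - 4 = -1
Step 3: m = M/N = -1/7 = -0.1429

-0.1429


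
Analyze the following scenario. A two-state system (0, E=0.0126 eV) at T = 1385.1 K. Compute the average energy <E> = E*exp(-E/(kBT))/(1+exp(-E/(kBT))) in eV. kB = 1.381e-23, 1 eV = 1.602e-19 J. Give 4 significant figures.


Step 1: beta*E = 0.0126*1.602e-19/(1.381e-23*1385.1) = 0.1055
Step 2: exp(-beta*E) = 0.8999
Step 3: <E> = 0.0126*0.8999/(1+0.8999) = 0.005968 eV

0.005968


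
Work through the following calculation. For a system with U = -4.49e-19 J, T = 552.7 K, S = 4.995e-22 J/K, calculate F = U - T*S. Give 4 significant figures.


Step 1: T*S = 552.7 * 4.995e-22 = 2.761e-19 J
Step 2: F = U - T*S = -4.49e-19 - 2.761e-19
Step 3: F = -7.251e-19 J

-7.251e-19


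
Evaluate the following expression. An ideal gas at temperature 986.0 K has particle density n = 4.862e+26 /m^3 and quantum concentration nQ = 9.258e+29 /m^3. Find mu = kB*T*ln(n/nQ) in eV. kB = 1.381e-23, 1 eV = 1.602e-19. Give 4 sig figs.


Step 1: n/nQ = 4.862e+26/9.258e+29 = 0.0005252
Step 2: ln(n/nQ) = -7.552
Step 3: mu = kB*T*ln(n/nQ) = 1.362e-20*-7.552 = -1.028e-19 J
Step 4: Convert to eV: -1.028e-19/1.602e-19 = -0.6419 eV

-0.6419


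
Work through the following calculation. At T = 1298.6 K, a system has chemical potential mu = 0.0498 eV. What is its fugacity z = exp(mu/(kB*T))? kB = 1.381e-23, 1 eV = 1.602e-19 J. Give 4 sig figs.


Step 1: Convert mu to Joules: 0.0498*1.602e-19 = 7.978e-21 J
Step 2: kB*T = 1.381e-23*1298.6 = 1.793e-20 J
Step 3: mu/(kB*T) = 0.4449
Step 4: z = exp(0.4449) = 1.56

1.56


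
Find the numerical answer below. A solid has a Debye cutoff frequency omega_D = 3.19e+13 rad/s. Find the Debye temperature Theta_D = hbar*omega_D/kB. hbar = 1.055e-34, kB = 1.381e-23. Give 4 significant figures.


Step 1: hbar*omega_D = 1.055e-34 * 3.19e+13 = 3.365e-21 J
Step 2: Theta_D = 3.365e-21 / 1.381e-23
Step 3: Theta_D = 243.7 K

243.7


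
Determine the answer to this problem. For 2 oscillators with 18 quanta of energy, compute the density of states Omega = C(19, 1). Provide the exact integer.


Step 1: Use binomial coefficient C(19, 1)
Step 2: Numerator = 19! / 18!
Step 3: Denominator = 1!
Step 4: Omega = 19

19


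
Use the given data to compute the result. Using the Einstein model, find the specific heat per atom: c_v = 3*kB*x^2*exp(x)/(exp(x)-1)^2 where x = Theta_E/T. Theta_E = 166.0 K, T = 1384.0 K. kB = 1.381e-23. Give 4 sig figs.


Step 1: x = Theta_E/T = 166.0/1384.0 = 0.1199
Step 2: x^2 = 0.01439
Step 3: exp(x) = 1.127
Step 4: c_v = 3*1.381e-23*0.01439*1.127/(1.127-1)^2 = 4.138e-23

4.138e-23


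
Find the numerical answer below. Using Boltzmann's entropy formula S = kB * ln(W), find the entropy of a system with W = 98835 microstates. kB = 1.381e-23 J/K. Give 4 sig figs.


Step 1: ln(W) = ln(98835) = 11.5
Step 2: S = kB * ln(W) = 1.381e-23 * 11.5
Step 3: S = 1.588e-22 J/K

1.588e-22


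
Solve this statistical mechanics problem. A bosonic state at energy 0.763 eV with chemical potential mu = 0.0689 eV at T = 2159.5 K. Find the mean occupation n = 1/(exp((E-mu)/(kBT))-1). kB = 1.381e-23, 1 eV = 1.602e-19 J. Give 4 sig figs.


Step 1: (E - mu) = 0.6941 eV
Step 2: x = (E-mu)*eV/(kB*T) = 0.6941*1.602e-19/(1.381e-23*2159.5) = 3.729
Step 3: exp(x) = 41.62
Step 4: n = 1/(exp(x)-1) = 0.02462

0.02462


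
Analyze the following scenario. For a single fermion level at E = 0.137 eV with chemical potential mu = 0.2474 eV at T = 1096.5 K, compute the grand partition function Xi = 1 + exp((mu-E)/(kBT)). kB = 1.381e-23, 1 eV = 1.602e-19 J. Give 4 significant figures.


Step 1: (mu - E) = 0.2474 - 0.137 = 0.1104 eV
Step 2: x = (mu-E)*eV/(kB*T) = 0.1104*1.602e-19/(1.381e-23*1096.5) = 1.168
Step 3: exp(x) = 3.215
Step 4: Xi = 1 + 3.215 = 4.215

4.215


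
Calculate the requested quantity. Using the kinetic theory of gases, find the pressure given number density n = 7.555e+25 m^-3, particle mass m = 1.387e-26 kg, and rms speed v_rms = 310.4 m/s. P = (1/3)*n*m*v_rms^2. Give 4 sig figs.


Step 1: v_rms^2 = 310.4^2 = 9.635e+04
Step 2: n*m = 7.555e+25*1.387e-26 = 1.048
Step 3: P = (1/3)*1.048*9.635e+04 = 3.365e+04 Pa

3.365e+04


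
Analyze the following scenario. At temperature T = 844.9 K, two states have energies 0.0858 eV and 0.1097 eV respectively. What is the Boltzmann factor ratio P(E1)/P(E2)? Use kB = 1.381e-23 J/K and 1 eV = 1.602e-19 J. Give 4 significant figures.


Step 1: Compute energy difference dE = E1 - E2 = 0.0858 - 0.1097 = -0.0239 eV
Step 2: Convert to Joules: dE_J = -0.0239 * 1.602e-19 = -3.829e-21 J
Step 3: Compute exponent = -dE_J / (kB * T) = -(-3.829e-21) / (1.381e-23 * 844.9) = 0.3281
Step 4: P(E1)/P(E2) = exp(0.3281) = 1.388

1.388


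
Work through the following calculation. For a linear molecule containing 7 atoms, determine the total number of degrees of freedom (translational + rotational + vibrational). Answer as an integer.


Step 1: Translational DOF = 3
Step 2: Rotational DOF (linear) = 2
Step 3: Vibrational DOF = 3*7 - 5 = 16
Step 4: Total = 3 + 2 + 16 = 21

21


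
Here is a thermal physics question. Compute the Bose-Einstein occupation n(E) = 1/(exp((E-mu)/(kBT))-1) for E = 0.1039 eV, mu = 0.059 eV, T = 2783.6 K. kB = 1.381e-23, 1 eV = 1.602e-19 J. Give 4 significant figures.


Step 1: (E - mu) = 0.0449 eV
Step 2: x = (E-mu)*eV/(kB*T) = 0.0449*1.602e-19/(1.381e-23*2783.6) = 0.1871
Step 3: exp(x) = 1.206
Step 4: n = 1/(exp(x)-1) = 4.86

4.86


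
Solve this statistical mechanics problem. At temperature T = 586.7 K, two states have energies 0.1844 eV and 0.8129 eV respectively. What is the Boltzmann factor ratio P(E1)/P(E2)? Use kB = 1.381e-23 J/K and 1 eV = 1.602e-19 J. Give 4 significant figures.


Step 1: Compute energy difference dE = E1 - E2 = 0.1844 - 0.8129 = -0.6285 eV
Step 2: Convert to Joules: dE_J = -0.6285 * 1.602e-19 = -1.007e-19 J
Step 3: Compute exponent = -dE_J / (kB * T) = -(-1.007e-19) / (1.381e-23 * 586.7) = 12.43
Step 4: P(E1)/P(E2) = exp(12.43) = 2.494e+05

2.494e+05


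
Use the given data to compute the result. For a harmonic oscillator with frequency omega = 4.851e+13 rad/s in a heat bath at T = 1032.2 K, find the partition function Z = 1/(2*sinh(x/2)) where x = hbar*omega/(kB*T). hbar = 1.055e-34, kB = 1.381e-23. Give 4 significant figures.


Step 1: Compute x = hbar*omega/(kB*T) = 1.055e-34*4.851e+13/(1.381e-23*1032.2) = 0.359
Step 2: x/2 = 0.1795
Step 3: sinh(x/2) = 0.1805
Step 4: Z = 1/(2*0.1805) = 2.77

2.77


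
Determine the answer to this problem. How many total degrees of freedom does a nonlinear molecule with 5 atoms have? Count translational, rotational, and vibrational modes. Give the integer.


Step 1: Translational DOF = 3
Step 2: Rotational DOF (nonlinear) = 3
Step 3: Vibrational DOF = 3*5 - 6 = 9
Step 4: Total = 3 + 3 + 9 = 15

15


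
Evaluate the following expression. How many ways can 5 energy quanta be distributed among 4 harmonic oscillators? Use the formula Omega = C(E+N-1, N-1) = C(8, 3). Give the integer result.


Step 1: Use binomial coefficient C(8, 3)
Step 2: Numerator = 8! / 5!
Step 3: Denominator = 3!
Step 4: Omega = 56

56


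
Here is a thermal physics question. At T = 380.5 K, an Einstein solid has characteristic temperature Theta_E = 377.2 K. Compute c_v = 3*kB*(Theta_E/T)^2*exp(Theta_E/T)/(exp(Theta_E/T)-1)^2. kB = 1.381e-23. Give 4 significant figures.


Step 1: x = Theta_E/T = 377.2/380.5 = 0.9913
Step 2: x^2 = 0.9827
Step 3: exp(x) = 2.695
Step 4: c_v = 3*1.381e-23*0.9827*2.695/(2.695-1)^2 = 3.82e-23

3.82e-23


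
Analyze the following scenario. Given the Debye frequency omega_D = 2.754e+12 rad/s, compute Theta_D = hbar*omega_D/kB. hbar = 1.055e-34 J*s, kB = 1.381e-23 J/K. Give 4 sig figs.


Step 1: hbar*omega_D = 1.055e-34 * 2.754e+12 = 2.905e-22 J
Step 2: Theta_D = 2.905e-22 / 1.381e-23
Step 3: Theta_D = 21.04 K

21.04


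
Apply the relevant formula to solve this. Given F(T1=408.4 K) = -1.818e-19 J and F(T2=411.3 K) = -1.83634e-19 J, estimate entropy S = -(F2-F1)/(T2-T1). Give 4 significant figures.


Step 1: dF = F2 - F1 = -1.83634e-19 - (-1.818e-19) = -1.834e-21 J
Step 2: dT = T2 - T1 = 411.3 - 408.4 = 2.9 K
Step 3: S = -dF/dT = -(-1.834e-21)/2.9 = 6.324e-22 J/K

6.324e-22


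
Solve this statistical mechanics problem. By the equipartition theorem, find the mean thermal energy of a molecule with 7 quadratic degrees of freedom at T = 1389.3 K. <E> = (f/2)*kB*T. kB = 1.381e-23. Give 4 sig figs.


Step 1: f/2 = 7/2 = 3.5
Step 2: kB*T = 1.381e-23 * 1389.3 = 1.919e-20
Step 3: <E> = 3.5 * 1.919e-20 = 6.715e-20 J

6.715e-20


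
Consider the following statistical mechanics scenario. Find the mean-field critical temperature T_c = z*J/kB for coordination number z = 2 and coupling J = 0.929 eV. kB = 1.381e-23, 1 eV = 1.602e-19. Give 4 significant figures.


Step 1: z*J = 2*0.929 = 1.858 eV
Step 2: Convert to Joules: 1.858*1.602e-19 = 2.977e-19 J
Step 3: T_c = 2.977e-19 / 1.381e-23 = 2.155e+04 K

2.155e+04


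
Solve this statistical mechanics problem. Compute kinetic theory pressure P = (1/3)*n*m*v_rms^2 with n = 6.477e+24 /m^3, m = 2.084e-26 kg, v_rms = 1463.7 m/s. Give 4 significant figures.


Step 1: v_rms^2 = 1463.7^2 = 2.142e+06
Step 2: n*m = 6.477e+24*2.084e-26 = 0.135
Step 3: P = (1/3)*0.135*2.142e+06 = 9.639e+04 Pa

9.639e+04


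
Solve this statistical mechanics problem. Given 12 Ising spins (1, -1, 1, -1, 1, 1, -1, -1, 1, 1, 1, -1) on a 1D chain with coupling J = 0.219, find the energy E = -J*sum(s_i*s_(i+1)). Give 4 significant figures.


Step 1: Nearest-neighbor products: -1, -1, -1, -1, 1, -1, 1, -1, 1, 1, -1
Step 2: Sum of products = -3
Step 3: E = -0.219 * -3 = 0.657

0.657


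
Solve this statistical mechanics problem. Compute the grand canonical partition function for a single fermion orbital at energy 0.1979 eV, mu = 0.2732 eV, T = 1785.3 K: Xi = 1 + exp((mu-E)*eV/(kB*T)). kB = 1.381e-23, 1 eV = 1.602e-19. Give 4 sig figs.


Step 1: (mu - E) = 0.2732 - 0.1979 = 0.0753 eV
Step 2: x = (mu-E)*eV/(kB*T) = 0.0753*1.602e-19/(1.381e-23*1785.3) = 0.4893
Step 3: exp(x) = 1.631
Step 4: Xi = 1 + 1.631 = 2.631

2.631


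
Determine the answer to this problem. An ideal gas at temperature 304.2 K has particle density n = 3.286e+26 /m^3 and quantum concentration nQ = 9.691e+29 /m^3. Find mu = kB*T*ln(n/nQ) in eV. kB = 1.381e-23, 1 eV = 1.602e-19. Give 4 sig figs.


Step 1: n/nQ = 3.286e+26/9.691e+29 = 0.0003391
Step 2: ln(n/nQ) = -7.989
Step 3: mu = kB*T*ln(n/nQ) = 4.201e-21*-7.989 = -3.356e-20 J
Step 4: Convert to eV: -3.356e-20/1.602e-19 = -0.2095 eV

-0.2095


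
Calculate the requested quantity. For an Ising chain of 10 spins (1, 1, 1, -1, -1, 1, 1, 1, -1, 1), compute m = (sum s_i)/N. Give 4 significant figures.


Step 1: Count up spins (+1): 7, down spins (-1): 3
Step 2: Total magnetization M = 7 - 3 = 4
Step 3: m = M/N = 4/10 = 0.4

0.4


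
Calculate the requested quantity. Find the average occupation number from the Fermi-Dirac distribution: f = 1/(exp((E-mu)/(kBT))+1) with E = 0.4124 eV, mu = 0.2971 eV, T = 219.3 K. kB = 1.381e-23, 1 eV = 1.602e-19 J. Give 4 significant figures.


Step 1: (E - mu) = 0.4124 - 0.2971 = 0.1153 eV
Step 2: Convert: (E-mu)*eV = 1.847e-20 J
Step 3: x = (E-mu)*eV/(kB*T) = 6.099
Step 4: f = 1/(exp(6.099)+1) = 0.00224

0.00224


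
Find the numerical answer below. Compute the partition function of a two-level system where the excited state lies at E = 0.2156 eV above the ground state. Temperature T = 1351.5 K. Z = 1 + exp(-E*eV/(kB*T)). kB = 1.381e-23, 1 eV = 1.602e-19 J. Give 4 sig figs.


Step 1: Compute beta*E = E*eV/(kB*T) = 0.2156*1.602e-19/(1.381e-23*1351.5) = 1.851
Step 2: exp(-beta*E) = exp(-1.851) = 0.1572
Step 3: Z = 1 + 0.1572 = 1.157

1.157


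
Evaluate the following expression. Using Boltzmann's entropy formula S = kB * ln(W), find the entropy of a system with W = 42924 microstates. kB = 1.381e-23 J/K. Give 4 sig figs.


Step 1: ln(W) = ln(42924) = 10.67
Step 2: S = kB * ln(W) = 1.381e-23 * 10.67
Step 3: S = 1.473e-22 J/K

1.473e-22


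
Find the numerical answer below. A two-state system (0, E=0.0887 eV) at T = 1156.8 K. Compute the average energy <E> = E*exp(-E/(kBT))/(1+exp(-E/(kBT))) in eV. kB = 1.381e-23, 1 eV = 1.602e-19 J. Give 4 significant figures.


Step 1: beta*E = 0.0887*1.602e-19/(1.381e-23*1156.8) = 0.8895
Step 2: exp(-beta*E) = 0.4109
Step 3: <E> = 0.0887*0.4109/(1+0.4109) = 0.02583 eV

0.02583


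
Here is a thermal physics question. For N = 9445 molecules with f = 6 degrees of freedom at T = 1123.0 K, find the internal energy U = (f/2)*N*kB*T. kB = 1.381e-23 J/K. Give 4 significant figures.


Step 1: f/2 = 6/2 = 3.0
Step 2: N*kB*T = 9445*1.381e-23*1123.0 = 1.465e-16
Step 3: U = 3.0 * 1.465e-16 = 4.394e-16 J

4.394e-16


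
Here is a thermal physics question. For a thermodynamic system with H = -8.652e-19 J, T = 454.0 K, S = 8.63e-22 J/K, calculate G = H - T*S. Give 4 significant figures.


Step 1: T*S = 454.0 * 8.63e-22 = 3.918e-19 J
Step 2: G = H - T*S = -8.652e-19 - 3.918e-19
Step 3: G = -1.257e-18 J

-1.257e-18


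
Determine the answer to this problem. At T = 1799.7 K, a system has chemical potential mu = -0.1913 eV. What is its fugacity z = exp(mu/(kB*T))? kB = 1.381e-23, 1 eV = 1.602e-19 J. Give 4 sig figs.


Step 1: Convert mu to Joules: -0.1913*1.602e-19 = -3.065e-20 J
Step 2: kB*T = 1.381e-23*1799.7 = 2.485e-20 J
Step 3: mu/(kB*T) = -1.233
Step 4: z = exp(-1.233) = 0.2914

0.2914


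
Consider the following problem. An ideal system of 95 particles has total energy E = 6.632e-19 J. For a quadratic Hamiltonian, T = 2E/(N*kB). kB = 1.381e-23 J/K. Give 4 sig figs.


Step 1: Numerator = 2*E = 2*6.632e-19 = 1.326e-18 J
Step 2: Denominator = N*kB = 95*1.381e-23 = 1.312e-21
Step 3: T = 1.326e-18 / 1.312e-21 = 1011 K

1011


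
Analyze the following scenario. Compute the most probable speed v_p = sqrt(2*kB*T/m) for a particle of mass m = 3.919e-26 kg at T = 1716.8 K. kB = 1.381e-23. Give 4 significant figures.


Step 1: Numerator = 2*kB*T = 2*1.381e-23*1716.8 = 4.742e-20
Step 2: Ratio = 4.742e-20 / 3.919e-26 = 1.21e+06
Step 3: v_p = sqrt(1.21e+06) = 1100 m/s

1100


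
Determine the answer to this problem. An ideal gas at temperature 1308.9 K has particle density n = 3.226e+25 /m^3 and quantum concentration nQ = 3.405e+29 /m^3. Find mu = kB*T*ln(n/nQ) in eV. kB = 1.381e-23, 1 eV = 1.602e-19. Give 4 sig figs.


Step 1: n/nQ = 3.226e+25/3.405e+29 = 9.474e-05
Step 2: ln(n/nQ) = -9.264
Step 3: mu = kB*T*ln(n/nQ) = 1.808e-20*-9.264 = -1.675e-19 J
Step 4: Convert to eV: -1.675e-19/1.602e-19 = -1.045 eV

-1.045


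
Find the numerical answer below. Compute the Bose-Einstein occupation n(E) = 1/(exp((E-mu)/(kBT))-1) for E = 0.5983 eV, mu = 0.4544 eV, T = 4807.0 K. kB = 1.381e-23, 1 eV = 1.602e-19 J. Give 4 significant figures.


Step 1: (E - mu) = 0.1439 eV
Step 2: x = (E-mu)*eV/(kB*T) = 0.1439*1.602e-19/(1.381e-23*4807.0) = 0.3473
Step 3: exp(x) = 1.415
Step 4: n = 1/(exp(x)-1) = 2.409

2.409


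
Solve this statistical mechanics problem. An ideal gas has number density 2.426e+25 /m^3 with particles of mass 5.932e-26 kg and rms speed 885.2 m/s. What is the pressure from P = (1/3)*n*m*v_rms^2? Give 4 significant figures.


Step 1: v_rms^2 = 885.2^2 = 7.836e+05
Step 2: n*m = 2.426e+25*5.932e-26 = 1.439
Step 3: P = (1/3)*1.439*7.836e+05 = 3.759e+05 Pa

3.759e+05


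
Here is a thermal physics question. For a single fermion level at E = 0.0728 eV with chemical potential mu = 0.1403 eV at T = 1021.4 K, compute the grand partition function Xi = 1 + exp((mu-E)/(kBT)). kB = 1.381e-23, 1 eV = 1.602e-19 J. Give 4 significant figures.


Step 1: (mu - E) = 0.1403 - 0.0728 = 0.0675 eV
Step 2: x = (mu-E)*eV/(kB*T) = 0.0675*1.602e-19/(1.381e-23*1021.4) = 0.7666
Step 3: exp(x) = 2.152
Step 4: Xi = 1 + 2.152 = 3.152

3.152


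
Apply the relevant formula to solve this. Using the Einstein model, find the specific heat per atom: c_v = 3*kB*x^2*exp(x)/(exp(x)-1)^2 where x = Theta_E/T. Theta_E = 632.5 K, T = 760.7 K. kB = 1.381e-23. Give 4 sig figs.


Step 1: x = Theta_E/T = 632.5/760.7 = 0.8315
Step 2: x^2 = 0.6913
Step 3: exp(x) = 2.297
Step 4: c_v = 3*1.381e-23*0.6913*2.297/(2.297-1)^2 = 3.912e-23

3.912e-23


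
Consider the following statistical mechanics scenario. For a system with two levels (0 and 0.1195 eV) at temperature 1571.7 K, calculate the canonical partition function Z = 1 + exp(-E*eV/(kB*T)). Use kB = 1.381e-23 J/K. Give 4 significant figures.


Step 1: Compute beta*E = E*eV/(kB*T) = 0.1195*1.602e-19/(1.381e-23*1571.7) = 0.882
Step 2: exp(-beta*E) = exp(-0.882) = 0.414
Step 3: Z = 1 + 0.414 = 1.414

1.414


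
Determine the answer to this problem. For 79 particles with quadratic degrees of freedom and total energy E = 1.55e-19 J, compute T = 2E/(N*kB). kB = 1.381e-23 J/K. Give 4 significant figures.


Step 1: Numerator = 2*E = 2*1.55e-19 = 3.1e-19 J
Step 2: Denominator = N*kB = 79*1.381e-23 = 1.091e-21
Step 3: T = 3.1e-19 / 1.091e-21 = 284.1 K

284.1


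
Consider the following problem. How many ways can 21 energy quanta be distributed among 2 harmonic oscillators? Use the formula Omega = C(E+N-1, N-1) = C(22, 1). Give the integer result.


Step 1: Use binomial coefficient C(22, 1)
Step 2: Numerator = 22! / 21!
Step 3: Denominator = 1!
Step 4: Omega = 22

22


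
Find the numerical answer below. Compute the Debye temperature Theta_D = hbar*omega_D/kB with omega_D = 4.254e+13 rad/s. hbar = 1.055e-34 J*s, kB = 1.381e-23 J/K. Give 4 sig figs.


Step 1: hbar*omega_D = 1.055e-34 * 4.254e+13 = 4.488e-21 J
Step 2: Theta_D = 4.488e-21 / 1.381e-23
Step 3: Theta_D = 325 K

325


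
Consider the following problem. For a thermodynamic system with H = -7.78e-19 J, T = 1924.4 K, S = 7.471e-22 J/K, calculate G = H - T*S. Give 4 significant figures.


Step 1: T*S = 1924.4 * 7.471e-22 = 1.438e-18 J
Step 2: G = H - T*S = -7.78e-19 - 1.438e-18
Step 3: G = -2.216e-18 J

-2.216e-18


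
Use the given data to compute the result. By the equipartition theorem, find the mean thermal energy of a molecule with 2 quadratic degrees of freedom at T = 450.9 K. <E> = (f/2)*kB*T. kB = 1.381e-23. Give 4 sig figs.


Step 1: f/2 = 2/2 = 1
Step 2: kB*T = 1.381e-23 * 450.9 = 6.227e-21
Step 3: <E> = 1 * 6.227e-21 = 6.227e-21 J

6.227e-21


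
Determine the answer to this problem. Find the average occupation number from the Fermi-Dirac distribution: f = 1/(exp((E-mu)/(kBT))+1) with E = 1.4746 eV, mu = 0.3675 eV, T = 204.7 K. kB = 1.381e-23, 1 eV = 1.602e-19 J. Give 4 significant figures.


Step 1: (E - mu) = 1.4746 - 0.3675 = 1.107 eV
Step 2: Convert: (E-mu)*eV = 1.774e-19 J
Step 3: x = (E-mu)*eV/(kB*T) = 62.74
Step 4: f = 1/(exp(62.74)+1) = 5.66e-28

5.66e-28


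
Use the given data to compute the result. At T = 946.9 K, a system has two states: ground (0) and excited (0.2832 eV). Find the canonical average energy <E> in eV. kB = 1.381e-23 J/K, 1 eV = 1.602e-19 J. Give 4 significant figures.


Step 1: beta*E = 0.2832*1.602e-19/(1.381e-23*946.9) = 3.469
Step 2: exp(-beta*E) = 0.03113
Step 3: <E> = 0.2832*0.03113/(1+0.03113) = 0.008551 eV

0.008551


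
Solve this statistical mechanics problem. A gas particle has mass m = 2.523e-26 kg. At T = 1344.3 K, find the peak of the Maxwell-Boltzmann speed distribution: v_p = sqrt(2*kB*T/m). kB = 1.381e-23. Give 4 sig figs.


Step 1: Numerator = 2*kB*T = 2*1.381e-23*1344.3 = 3.713e-20
Step 2: Ratio = 3.713e-20 / 2.523e-26 = 1.472e+06
Step 3: v_p = sqrt(1.472e+06) = 1213 m/s

1213


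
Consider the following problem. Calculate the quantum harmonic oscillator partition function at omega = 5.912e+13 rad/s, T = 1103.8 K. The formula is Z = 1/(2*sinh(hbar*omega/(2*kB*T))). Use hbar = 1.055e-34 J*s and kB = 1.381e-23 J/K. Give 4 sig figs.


Step 1: Compute x = hbar*omega/(kB*T) = 1.055e-34*5.912e+13/(1.381e-23*1103.8) = 0.4092
Step 2: x/2 = 0.2046
Step 3: sinh(x/2) = 0.206
Step 4: Z = 1/(2*0.206) = 2.427

2.427


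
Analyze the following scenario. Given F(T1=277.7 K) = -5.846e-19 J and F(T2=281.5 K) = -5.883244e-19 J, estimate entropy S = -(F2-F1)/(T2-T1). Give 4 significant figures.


Step 1: dF = F2 - F1 = -5.883244e-19 - (-5.846e-19) = -3.7244e-21 J
Step 2: dT = T2 - T1 = 281.5 - 277.7 = 3.8 K
Step 3: S = -dF/dT = -(-3.7244e-21)/3.8 = 9.801e-22 J/K

9.801e-22


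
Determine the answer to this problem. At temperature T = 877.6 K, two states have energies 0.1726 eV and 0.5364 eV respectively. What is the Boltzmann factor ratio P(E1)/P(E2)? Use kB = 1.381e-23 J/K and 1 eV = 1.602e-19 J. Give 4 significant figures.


Step 1: Compute energy difference dE = E1 - E2 = 0.1726 - 0.5364 = -0.3638 eV
Step 2: Convert to Joules: dE_J = -0.3638 * 1.602e-19 = -5.828e-20 J
Step 3: Compute exponent = -dE_J / (kB * T) = -(-5.828e-20) / (1.381e-23 * 877.6) = 4.809
Step 4: P(E1)/P(E2) = exp(4.809) = 122.6

122.6


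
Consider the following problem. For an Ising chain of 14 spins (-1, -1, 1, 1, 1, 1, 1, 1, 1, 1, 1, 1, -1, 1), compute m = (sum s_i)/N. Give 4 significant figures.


Step 1: Count up spins (+1): 11, down spins (-1): 3
Step 2: Total magnetization M = 11 - 3 = 8
Step 3: m = M/N = 8/14 = 0.5714

0.5714


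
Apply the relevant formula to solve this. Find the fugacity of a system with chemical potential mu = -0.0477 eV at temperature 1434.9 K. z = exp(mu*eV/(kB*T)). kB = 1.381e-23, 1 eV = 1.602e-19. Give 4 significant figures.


Step 1: Convert mu to Joules: -0.0477*1.602e-19 = -7.642e-21 J
Step 2: kB*T = 1.381e-23*1434.9 = 1.982e-20 J
Step 3: mu/(kB*T) = -0.3856
Step 4: z = exp(-0.3856) = 0.68

0.68


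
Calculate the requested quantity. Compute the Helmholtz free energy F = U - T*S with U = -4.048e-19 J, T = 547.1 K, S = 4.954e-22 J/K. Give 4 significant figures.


Step 1: T*S = 547.1 * 4.954e-22 = 2.71e-19 J
Step 2: F = U - T*S = -4.048e-19 - 2.71e-19
Step 3: F = -6.758e-19 J

-6.758e-19


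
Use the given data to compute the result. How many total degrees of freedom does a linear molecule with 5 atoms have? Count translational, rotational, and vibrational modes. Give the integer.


Step 1: Translational DOF = 3
Step 2: Rotational DOF (linear) = 2
Step 3: Vibrational DOF = 3*5 - 5 = 10
Step 4: Total = 3 + 2 + 10 = 15

15


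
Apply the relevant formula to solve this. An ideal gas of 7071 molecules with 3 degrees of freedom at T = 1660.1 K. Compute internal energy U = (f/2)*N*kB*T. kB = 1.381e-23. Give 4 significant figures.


Step 1: f/2 = 3/2 = 1.5
Step 2: N*kB*T = 7071*1.381e-23*1660.1 = 1.621e-16
Step 3: U = 1.5 * 1.621e-16 = 2.432e-16 J

2.432e-16


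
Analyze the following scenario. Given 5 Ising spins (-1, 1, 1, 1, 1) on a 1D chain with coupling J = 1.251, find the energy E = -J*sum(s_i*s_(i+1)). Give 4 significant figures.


Step 1: Nearest-neighbor products: -1, 1, 1, 1
Step 2: Sum of products = 2
Step 3: E = -1.251 * 2 = -2.502

-2.502


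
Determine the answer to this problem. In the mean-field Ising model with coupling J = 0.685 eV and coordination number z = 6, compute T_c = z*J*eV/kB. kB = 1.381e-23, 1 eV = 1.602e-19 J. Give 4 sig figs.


Step 1: z*J = 6*0.685 = 4.11 eV
Step 2: Convert to Joules: 4.11*1.602e-19 = 6.584e-19 J
Step 3: T_c = 6.584e-19 / 1.381e-23 = 4.768e+04 K

4.768e+04


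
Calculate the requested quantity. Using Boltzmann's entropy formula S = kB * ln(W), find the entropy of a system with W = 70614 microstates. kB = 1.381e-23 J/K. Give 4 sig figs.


Step 1: ln(W) = ln(70614) = 11.16
Step 2: S = kB * ln(W) = 1.381e-23 * 11.16
Step 3: S = 1.542e-22 J/K

1.542e-22


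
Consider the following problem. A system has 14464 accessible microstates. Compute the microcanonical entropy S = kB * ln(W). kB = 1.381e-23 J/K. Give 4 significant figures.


Step 1: ln(W) = ln(14464) = 9.579
Step 2: S = kB * ln(W) = 1.381e-23 * 9.579
Step 3: S = 1.323e-22 J/K

1.323e-22


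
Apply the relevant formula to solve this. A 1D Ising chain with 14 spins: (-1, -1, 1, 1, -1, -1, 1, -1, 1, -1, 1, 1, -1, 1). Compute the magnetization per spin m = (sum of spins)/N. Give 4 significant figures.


Step 1: Count up spins (+1): 7, down spins (-1): 7
Step 2: Total magnetization M = 7 - 7 = 0
Step 3: m = M/N = 0/14 = 0

0


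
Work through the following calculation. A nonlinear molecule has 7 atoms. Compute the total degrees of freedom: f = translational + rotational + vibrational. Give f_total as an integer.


Step 1: Translational DOF = 3
Step 2: Rotational DOF (nonlinear) = 3
Step 3: Vibrational DOF = 3*7 - 6 = 15
Step 4: Total = 3 + 3 + 15 = 21

21


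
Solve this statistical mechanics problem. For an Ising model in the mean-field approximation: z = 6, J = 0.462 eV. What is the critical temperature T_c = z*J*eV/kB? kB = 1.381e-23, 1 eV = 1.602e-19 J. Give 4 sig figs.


Step 1: z*J = 6*0.462 = 2.772 eV
Step 2: Convert to Joules: 2.772*1.602e-19 = 4.441e-19 J
Step 3: T_c = 4.441e-19 / 1.381e-23 = 3.216e+04 K

3.216e+04


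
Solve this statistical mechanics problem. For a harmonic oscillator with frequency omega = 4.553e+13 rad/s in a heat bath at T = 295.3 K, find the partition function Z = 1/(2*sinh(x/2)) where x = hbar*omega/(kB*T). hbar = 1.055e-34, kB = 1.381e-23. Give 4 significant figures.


Step 1: Compute x = hbar*omega/(kB*T) = 1.055e-34*4.553e+13/(1.381e-23*295.3) = 1.178
Step 2: x/2 = 0.5889
Step 3: sinh(x/2) = 0.6236
Step 4: Z = 1/(2*0.6236) = 0.8018

0.8018


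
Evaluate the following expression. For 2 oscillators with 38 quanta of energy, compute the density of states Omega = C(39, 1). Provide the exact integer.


Step 1: Use binomial coefficient C(39, 1)
Step 2: Numerator = 39! / 38!
Step 3: Denominator = 1!
Step 4: Omega = 39

39


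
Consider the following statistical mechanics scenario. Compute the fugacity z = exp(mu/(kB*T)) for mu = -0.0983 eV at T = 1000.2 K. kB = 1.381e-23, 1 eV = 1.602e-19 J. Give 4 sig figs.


Step 1: Convert mu to Joules: -0.0983*1.602e-19 = -1.575e-20 J
Step 2: kB*T = 1.381e-23*1000.2 = 1.381e-20 J
Step 3: mu/(kB*T) = -1.14
Step 4: z = exp(-1.14) = 0.3198

0.3198


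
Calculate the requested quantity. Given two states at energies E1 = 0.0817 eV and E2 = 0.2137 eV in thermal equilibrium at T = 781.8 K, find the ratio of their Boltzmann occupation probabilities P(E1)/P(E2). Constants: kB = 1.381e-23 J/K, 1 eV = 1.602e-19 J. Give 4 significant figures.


Step 1: Compute energy difference dE = E1 - E2 = 0.0817 - 0.2137 = -0.132 eV
Step 2: Convert to Joules: dE_J = -0.132 * 1.602e-19 = -2.115e-20 J
Step 3: Compute exponent = -dE_J / (kB * T) = -(-2.115e-20) / (1.381e-23 * 781.8) = 1.959
Step 4: P(E1)/P(E2) = exp(1.959) = 7.089

7.089
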